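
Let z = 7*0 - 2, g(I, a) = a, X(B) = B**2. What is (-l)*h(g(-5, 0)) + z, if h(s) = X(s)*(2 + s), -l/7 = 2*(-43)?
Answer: -2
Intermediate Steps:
l = 602 (l = -14*(-43) = -7*(-86) = 602)
h(s) = s**2*(2 + s)
z = -2 (z = 0 - 2 = -2)
(-l)*h(g(-5, 0)) + z = (-1*602)*(0**2*(2 + 0)) - 2 = -0*2 - 2 = -602*0 - 2 = 0 - 2 = -2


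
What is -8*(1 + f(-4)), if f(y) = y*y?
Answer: -136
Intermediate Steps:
f(y) = y²
-8*(1 + f(-4)) = -8*(1 + (-4)²) = -8*(1 + 16) = -8*17 = -136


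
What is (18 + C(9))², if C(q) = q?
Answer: 729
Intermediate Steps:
(18 + C(9))² = (18 + 9)² = 27² = 729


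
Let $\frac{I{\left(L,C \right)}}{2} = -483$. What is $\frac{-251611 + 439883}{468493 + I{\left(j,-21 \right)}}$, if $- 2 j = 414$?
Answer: $\frac{188272}{467527} \approx 0.4027$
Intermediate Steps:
$j = -207$ ($j = \left(- \frac{1}{2}\right) 414 = -207$)
$I{\left(L,C \right)} = -966$ ($I{\left(L,C \right)} = 2 \left(-483\right) = -966$)
$\frac{-251611 + 439883}{468493 + I{\left(j,-21 \right)}} = \frac{-251611 + 439883}{468493 - 966} = \frac{188272}{467527}$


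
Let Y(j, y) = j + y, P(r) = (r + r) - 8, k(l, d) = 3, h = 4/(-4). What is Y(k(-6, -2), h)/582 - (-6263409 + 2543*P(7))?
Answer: 1818211942/291 ≈ 6.2482e+6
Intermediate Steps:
h = -1 (h = 4*(-¼) = -1)
P(r) = -8 + 2*r (P(r) = 2*r - 8 = -8 + 2*r)
Y(k(-6, -2), h)/582 - (-6263409 + 2543*P(7)) = (3 - 1)/582 - (-6283753 + 35602) = 2*(1/582) - 2543/(1/(-2463 + (-8 + 14))) = 1/291 - 2543/(1/(-2463 + 6)) = 1/291 - 2543/(1/(-2457)) = 1/291 - 2543/(-1/2457) = 1/291 - 2543*(-2457) = 1/291 + 6248151 = 1818211942/291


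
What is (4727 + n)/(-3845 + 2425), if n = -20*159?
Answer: -1547/1420 ≈ -1.0894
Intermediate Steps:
n = -3180
(4727 + n)/(-3845 + 2425) = (4727 - 3180)/(-3845 + 2425) = 1547/(-1420) = 1547*(-1/1420) = -1547/1420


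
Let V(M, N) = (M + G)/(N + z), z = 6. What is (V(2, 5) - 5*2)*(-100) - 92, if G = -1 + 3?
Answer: 9588/11 ≈ 871.64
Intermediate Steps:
G = 2
V(M, N) = (2 + M)/(6 + N) (V(M, N) = (M + 2)/(N + 6) = (2 + M)/(6 + N))
(V(2, 5) - 5*2)*(-100) - 92 = ((2 + 2)/(6 + 5) - 5*2)*(-100) - 92 = (4/11 - 10)*(-100) - 92 = -106/11*(-100) - 92 = 10600/11 - 92 = 9588/11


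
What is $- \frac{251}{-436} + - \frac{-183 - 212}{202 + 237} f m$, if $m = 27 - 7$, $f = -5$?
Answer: $- \frac{17111811}{191404} \approx -89.401$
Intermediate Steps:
$m = 20$
$- \frac{251}{-436} + - \frac{-183 - 212}{202 + 237} f m = - \frac{251}{-436} + - \frac{-183 - 212}{202 + 237} \left(\left(-5\right) 20\right) = \left(-251\right) \left(- \frac{1}{436}\right) + - \frac{-395}{439} \left(-100\right) = \frac{251}{436} + - \frac{-395}{439} \left(-100\right) = \frac{251}{436} + \left(-1\right) \left(- \frac{395}{439}\right) \left(-100\right) = \frac{251}{436} + \frac{395}{439} \left(-100\right) = \frac{251}{436} - \frac{39500}{439} = - \frac{17111811}{191404}$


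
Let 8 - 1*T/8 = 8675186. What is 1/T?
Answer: -1/69401424 ≈ -1.4409e-8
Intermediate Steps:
T = -69401424 (T = 64 - 8*8675186 = 64 - 69401488 = -69401424)
1/T = 1/(-69401424) = -1/69401424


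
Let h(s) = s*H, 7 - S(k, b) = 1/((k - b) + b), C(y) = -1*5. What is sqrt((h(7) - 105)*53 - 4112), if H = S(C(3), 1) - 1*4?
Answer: I*sqrt(212245)/5 ≈ 92.14*I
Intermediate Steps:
C(y) = -5
S(k, b) = 7 - 1/k (S(k, b) = 7 - 1/((k - b) + b) = 7 - 1/k)
H = 16/5 (H = (7 - 1/(-5)) - 1*4 = (7 - 1*(-1/5)) - 4 = (7 + 1/5) - 4 = 36/5 - 4 = 16/5 ≈ 3.2000)
h(s) = 16*s/5 (h(s) = s*(16/5) = 16*s/5)
sqrt((h(7) - 105)*53 - 4112) = sqrt(((16/5)*7 - 105)*53 - 4112) = sqrt((112/5 - 105)*53 - 4112) = sqrt(-413/5*53 - 4112) = sqrt(-21889/5 - 4112) = sqrt(-42449/5) = I*sqrt(212245)/5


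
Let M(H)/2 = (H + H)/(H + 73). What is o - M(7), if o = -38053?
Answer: -761067/20 ≈ -38053.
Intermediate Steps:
M(H) = 4*H/(73 + H) (M(H) = 2*((H + H)/(H + 73)) = 2*((2*H)/(73 + H)) = 2*(2*H/(73 + H)) = 4*H/(73 + H))
o - M(7) = -38053 - 4*7/(73 + 7) = -38053 - 4*7/80 = -38053 - 1*7/20 = -38053 - 7/20 = -761067/20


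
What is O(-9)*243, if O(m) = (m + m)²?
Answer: 78732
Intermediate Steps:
O(m) = 4*m² (O(m) = (2*m)² = 4*m²)
O(-9)*243 = (4*(-9)²)*243 = (4*81)*243 = 324*243 = 78732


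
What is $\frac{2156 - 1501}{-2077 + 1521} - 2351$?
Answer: $- \frac{1307811}{556} \approx -2352.2$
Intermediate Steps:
$\frac{2156 - 1501}{-2077 + 1521} - 2351 = \frac{655}{-556} - 2351 = 655 \left(- \frac{1}{556}\right) - 2351 = - \frac{655}{556} - 2351 = - \frac{1307811}{556}$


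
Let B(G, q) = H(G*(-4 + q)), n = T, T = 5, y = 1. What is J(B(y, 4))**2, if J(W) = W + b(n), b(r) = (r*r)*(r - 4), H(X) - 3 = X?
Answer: 784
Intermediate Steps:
H(X) = 3 + X
n = 5
b(r) = r**2*(-4 + r)
B(G, q) = 3 + G*(-4 + q)
J(W) = 25 + W (J(W) = W + 5**2*(-4 + 5) = W + 25*1 = W + 25 = 25 + W)
J(B(y, 4))**2 = (25 + (3 + 1*(-4 + 4)))**2 = (25 + (3 + 1*0))**2 = (25 + (3 + 0))**2 = (25 + 3)**2 = 28**2 = 784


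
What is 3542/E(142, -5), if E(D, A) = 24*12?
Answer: 1771/144 ≈ 12.299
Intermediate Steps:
E(D, A) = 288
3542/E(142, -5) = 3542/288 = 3542*(1/288) = 1771/144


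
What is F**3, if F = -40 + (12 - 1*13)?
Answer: -68921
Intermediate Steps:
F = -41 (F = -40 + (12 - 13) = -40 - 1 = -41)
F**3 = (-41)**3 = -68921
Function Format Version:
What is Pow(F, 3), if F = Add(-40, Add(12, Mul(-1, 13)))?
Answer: -68921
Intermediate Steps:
F = -41 (F = Add(-40, Add(12, -13)) = Add(-40, -1) = -41)
Pow(F, 3) = Pow(-41, 3) = -68921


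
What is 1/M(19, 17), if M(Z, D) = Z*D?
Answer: 1/323 ≈ 0.0030960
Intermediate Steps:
M(Z, D) = D*Z
1/M(19, 17) = 1/(17*19) = 1/323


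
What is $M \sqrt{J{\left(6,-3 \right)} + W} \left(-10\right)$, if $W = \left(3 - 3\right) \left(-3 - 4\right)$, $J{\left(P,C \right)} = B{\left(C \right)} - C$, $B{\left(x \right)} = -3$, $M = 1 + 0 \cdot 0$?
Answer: $0$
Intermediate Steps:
$M = 1$ ($M = 1 + 0 = 1$)
$J{\left(P,C \right)} = -3 - C$
$W = 0$ ($W = 0 \left(-7\right) = 0$)
$M \sqrt{J{\left(6,-3 \right)} + W} \left(-10\right) = 1 \sqrt{\left(-3 - -3\right) + 0} \left(-10\right) = 1 \sqrt{\left(-3 + 3\right) + 0} \left(-10\right) = 1 \sqrt{0 + 0} \left(-10\right) = 1 \sqrt{0} \left(-10\right) = 1 \cdot 0 \left(-10\right) = 0 \left(-10\right) = 0$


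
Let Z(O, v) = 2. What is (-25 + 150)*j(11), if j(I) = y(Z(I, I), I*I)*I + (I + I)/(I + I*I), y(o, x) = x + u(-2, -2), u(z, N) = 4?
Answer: 1031375/6 ≈ 1.7190e+5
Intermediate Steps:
y(o, x) = 4 + x (y(o, x) = x + 4 = 4 + x)
j(I) = I*(4 + I**2) + 2*I/(I + I**2) (j(I) = (4 + I*I)*I + (I + I)/(I + I*I) = (4 + I**2)*I + (2*I)/(I + I**2) = I*(4 + I**2) + 2*I/(I + I**2))
(-25 + 150)*j(11) = (-25 + 150)*((2 + 11*(4 + 11**2) + 11**2*(4 + 11**2))/(1 + 11)) = 125*((2 + 11*(4 + 121) + 121*(4 + 121))/12) = 125*((2 + 11*125 + 121*125)/12) = 125*((2 + 1375 + 15125)/12) = 125*((1/12)*16502) = 125*(8251/6) = 1031375/6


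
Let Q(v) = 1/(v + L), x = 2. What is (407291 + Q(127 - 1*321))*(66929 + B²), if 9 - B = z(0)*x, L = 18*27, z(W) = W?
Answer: 3984715240365/146 ≈ 2.7293e+10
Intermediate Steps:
L = 486
Q(v) = 1/(486 + v) (Q(v) = 1/(v + 486) = 1/(486 + v))
B = 9 (B = 9 - 0*2 = 9 - 1*0 = 9 + 0 = 9)
(407291 + Q(127 - 1*321))*(66929 + B²) = (407291 + 1/(486 + (127 - 1*321)))*(66929 + 9²) = (407291 + 1/(486 + (127 - 321)))*(66929 + 81) = (407291 + 1/(486 - 194))*67010 = (407291 + 1/292)*67010 = (118928973/292)*67010 = 3984715240365/146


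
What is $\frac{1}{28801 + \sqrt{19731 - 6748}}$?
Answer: $\frac{28801}{829484618} - \frac{\sqrt{12983}}{829484618} \approx 3.4584 \cdot 10^{-5}$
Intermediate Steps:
$\frac{1}{28801 + \sqrt{19731 - 6748}} = \frac{1}{28801 + \sqrt{12983}}$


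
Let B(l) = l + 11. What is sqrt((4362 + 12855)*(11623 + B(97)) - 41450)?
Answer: sqrt(201931177) ≈ 14210.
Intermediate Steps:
B(l) = 11 + l
sqrt((4362 + 12855)*(11623 + B(97)) - 41450) = sqrt((4362 + 12855)*(11623 + (11 + 97)) - 41450) = sqrt(17217*(11623 + 108) - 41450) = sqrt(17217*11731 - 41450) = sqrt(201972627 - 41450) = sqrt(201931177)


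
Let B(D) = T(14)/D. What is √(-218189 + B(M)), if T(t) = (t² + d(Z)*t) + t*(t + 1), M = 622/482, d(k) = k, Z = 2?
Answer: I*√21070929535/311 ≈ 466.75*I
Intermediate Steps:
M = 311/241 (M = 622*(1/482) = 311/241 ≈ 1.2905)
T(t) = t² + 2*t + t*(1 + t) (T(t) = (t² + 2*t) + t*(t + 1) = (t² + 2*t) + t*(1 + t) = t² + 2*t + t*(1 + t))
B(D) = 434/D (B(D) = (14*(3 + 2*14))/D = (14*(3 + 28))/D = (14*31)/D = 434/D)
√(-218189 + B(M)) = √(-218189 + 434/(311/241)) = √(-218189 + 434*(241/311)) = √(-218189 + 104594/311) = √(-67752185/311) = I*√21070929535/311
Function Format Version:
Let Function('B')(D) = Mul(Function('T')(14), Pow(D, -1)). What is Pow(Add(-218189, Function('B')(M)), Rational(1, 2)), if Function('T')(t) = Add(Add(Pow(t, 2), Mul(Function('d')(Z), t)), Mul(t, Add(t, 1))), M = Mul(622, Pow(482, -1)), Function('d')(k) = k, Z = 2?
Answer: Mul(Rational(1, 311), I, Pow(21070929535, Rational(1, 2))) ≈ Mul(466.75, I)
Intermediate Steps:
M = Rational(311, 241) (M = Mul(622, Rational(1, 482)) = Rational(311, 241) ≈ 1.2905)
Function('T')(t) = Add(Pow(t, 2), Mul(2, t), Mul(t, Add(1, t))) (Function('T')(t) = Add(Add(Pow(t, 2), Mul(2, t)), Mul(t, Add(t, 1))) = Add(Add(Pow(t, 2), Mul(2, t)), Mul(t, Add(1, t))) = Add(Pow(t, 2), Mul(2, t), Mul(t, Add(1, t))))
Function('B')(D) = Mul(434, Pow(D, -1)) (Function('B')(D) = Mul(Mul(14, Add(3, Mul(2, 14))), Pow(D, -1)) = Mul(Mul(14, Add(3, 28)), Pow(D, -1)) = Mul(Mul(14, 31), Pow(D, -1)) = Mul(434, Pow(D, -1)))
Pow(Add(-218189, Function('B')(M)), Rational(1, 2)) = Pow(Add(-218189, Mul(434, Pow(Rational(311, 241), -1))), Rational(1, 2)) = Pow(Add(-218189, Mul(434, Rational(241, 311))), Rational(1, 2)) = Pow(Add(-218189, Rational(104594, 311)), Rational(1, 2)) = Pow(Rational(-67752185, 311), Rational(1, 2)) = Mul(Rational(1, 311), I, Pow(21070929535, Rational(1, 2)))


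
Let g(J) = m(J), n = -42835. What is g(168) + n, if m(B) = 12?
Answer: -42823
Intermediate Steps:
g(J) = 12
g(168) + n = 12 - 42835 = -42823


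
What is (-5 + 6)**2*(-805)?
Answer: -805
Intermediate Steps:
(-5 + 6)**2*(-805) = 1**2*(-805) = 1*(-805) = -805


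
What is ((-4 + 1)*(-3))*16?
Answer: 144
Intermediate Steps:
((-4 + 1)*(-3))*16 = -3*(-3)*16 = 9*16 = 144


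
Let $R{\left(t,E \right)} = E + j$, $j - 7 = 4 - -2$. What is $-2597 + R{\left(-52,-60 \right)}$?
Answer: $-2644$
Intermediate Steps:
$j = 13$ ($j = 7 + \left(4 - -2\right) = 7 + \left(4 + 2\right) = 7 + 6 = 13$)
$R{\left(t,E \right)} = 13 + E$ ($R{\left(t,E \right)} = E + 13 = 13 + E$)
$-2597 + R{\left(-52,-60 \right)} = -2597 + \left(13 - 60\right) = -2597 - 47 = -2644$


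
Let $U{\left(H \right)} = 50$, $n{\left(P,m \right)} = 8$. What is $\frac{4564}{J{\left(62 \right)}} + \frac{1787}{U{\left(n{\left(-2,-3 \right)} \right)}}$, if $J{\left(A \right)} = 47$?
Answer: $\frac{312189}{2350} \approx 132.85$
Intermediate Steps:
$\frac{4564}{J{\left(62 \right)}} + \frac{1787}{U{\left(n{\left(-2,-3 \right)} \right)}} = \frac{4564}{47} + \frac{1787}{50} = \frac{312189}{2350}$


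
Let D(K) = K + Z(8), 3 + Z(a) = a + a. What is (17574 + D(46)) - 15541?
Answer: 2092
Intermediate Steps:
Z(a) = -3 + 2*a (Z(a) = -3 + (a + a) = -3 + 2*a)
D(K) = 13 + K (D(K) = K + (-3 + 2*8) = K + (-3 + 16) = K + 13 = 13 + K)
(17574 + D(46)) - 15541 = (17574 + (13 + 46)) - 15541 = (17574 + 59) - 15541 = 17633 - 15541 = 2092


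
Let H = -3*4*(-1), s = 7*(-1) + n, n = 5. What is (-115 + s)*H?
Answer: -1404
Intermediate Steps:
s = -2 (s = 7*(-1) + 5 = -7 + 5 = -2)
H = 12 (H = -12*(-1) = 12)
(-115 + s)*H = (-115 - 2)*12 = -117*12 = -1404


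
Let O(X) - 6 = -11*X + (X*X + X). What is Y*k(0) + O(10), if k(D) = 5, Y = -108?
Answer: -534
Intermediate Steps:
O(X) = 6 + X² - 10*X (O(X) = 6 + (-11*X + (X*X + X)) = 6 + (-11*X + (X² + X)) = 6 + (-11*X + (X + X²)) = 6 + (X² - 10*X) = 6 + X² - 10*X)
Y*k(0) + O(10) = -108*5 + (6 + 10² - 10*10) = -540 + (6 + 100 - 100) = -540 + 6 = -534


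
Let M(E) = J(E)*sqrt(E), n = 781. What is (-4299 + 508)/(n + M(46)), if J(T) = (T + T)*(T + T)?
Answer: 2960771/3294797655 - 32087024*sqrt(46)/3294797655 ≈ -0.065152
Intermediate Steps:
J(T) = 4*T**2 (J(T) = (2*T)*(2*T) = 4*T**2)
M(E) = 4*E**(5/2) (M(E) = (4*E**2)*sqrt(E) = 4*E**(5/2))
(-4299 + 508)/(n + M(46)) = (-4299 + 508)/(781 + 4*46**(5/2)) = -3791/(781 + 4*(2116*sqrt(46))) = -3791/(781 + 8464*sqrt(46))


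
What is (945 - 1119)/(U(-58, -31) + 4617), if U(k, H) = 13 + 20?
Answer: -29/775 ≈ -0.037419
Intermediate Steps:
U(k, H) = 33
(945 - 1119)/(U(-58, -31) + 4617) = (945 - 1119)/(33 + 4617) = -174/4650 = -174*1/4650 = -29/775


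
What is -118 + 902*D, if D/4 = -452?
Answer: -1630934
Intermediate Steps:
D = -1808 (D = 4*(-452) = -1808)
-118 + 902*D = -118 + 902*(-1808) = -118 - 1630816 = -1630934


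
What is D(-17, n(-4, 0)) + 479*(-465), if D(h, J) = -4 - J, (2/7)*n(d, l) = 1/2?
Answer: -890963/4 ≈ -2.2274e+5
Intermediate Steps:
n(d, l) = 7/4 (n(d, l) = (7/2)/2 = (7/2)*(½) = 7/4)
D(-17, n(-4, 0)) + 479*(-465) = (-4 - 1*7/4) + 479*(-465) = (-4 - 7/4) - 222735 = -23/4 - 222735 = -890963/4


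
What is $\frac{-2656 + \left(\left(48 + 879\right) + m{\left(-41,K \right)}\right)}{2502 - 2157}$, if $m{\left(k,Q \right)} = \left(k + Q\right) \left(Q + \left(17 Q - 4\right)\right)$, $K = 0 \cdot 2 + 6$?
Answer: $- \frac{5369}{345} \approx -15.562$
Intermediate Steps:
$K = 6$ ($K = 0 + 6 = 6$)
$m{\left(k,Q \right)} = \left(-4 + 18 Q\right) \left(Q + k\right)$ ($m{\left(k,Q \right)} = \left(Q + k\right) \left(Q + \left(-4 + 17 Q\right)\right) = \left(Q + k\right) \left(-4 + 18 Q\right) = \left(-4 + 18 Q\right) \left(Q + k\right)$)
$\frac{-2656 + \left(\left(48 + 879\right) + m{\left(-41,K \right)}\right)}{2502 - 2157} = \frac{-2656 + \left(\left(48 + 879\right) + \left(\left(-4\right) 6 - -164 + 18 \cdot 6^{2} + 18 \cdot 6 \left(-41\right)\right)\right)}{2502 - 2157} = \frac{-2656 + \left(927 + \left(-24 + 164 + 18 \cdot 36 - 4428\right)\right)}{345} = \left(-2656 + \left(927 + \left(-24 + 164 + 648 - 4428\right)\right)\right) \frac{1}{345} = \left(-2656 + \left(927 - 3640\right)\right) \frac{1}{345} = \left(-2656 - 2713\right) \frac{1}{345} = \left(-5369\right) \frac{1}{345} = - \frac{5369}{345}$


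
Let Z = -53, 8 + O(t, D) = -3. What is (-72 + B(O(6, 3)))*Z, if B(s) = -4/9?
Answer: 34556/9 ≈ 3839.6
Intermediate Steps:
O(t, D) = -11 (O(t, D) = -8 - 3 = -11)
B(s) = -4/9 (B(s) = -4*⅑ = -4/9)
(-72 + B(O(6, 3)))*Z = (-72 - 4/9)*(-53) = -652/9*(-53) = 34556/9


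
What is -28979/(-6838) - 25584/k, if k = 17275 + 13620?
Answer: 720362813/211260010 ≈ 3.4098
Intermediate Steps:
k = 30895
-28979/(-6838) - 25584/k = -28979/(-6838) - 25584/30895 = -28979*(-1/6838) - 25584*1/30895 = 28979/6838 - 25584/30895 = 720362813/211260010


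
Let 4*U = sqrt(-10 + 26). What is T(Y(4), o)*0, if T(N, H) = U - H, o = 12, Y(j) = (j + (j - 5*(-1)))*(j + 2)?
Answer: 0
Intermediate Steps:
Y(j) = (2 + j)*(5 + 2*j) (Y(j) = (j + (j + 5))*(2 + j) = (j + (5 + j))*(2 + j) = (5 + 2*j)*(2 + j) = (2 + j)*(5 + 2*j))
U = 1 (U = sqrt(-10 + 26)/4 = sqrt(16)/4 = (1/4)*4 = 1)
T(N, H) = 1 - H
T(Y(4), o)*0 = (1 - 1*12)*0 = (1 - 12)*0 = -11*0 = 0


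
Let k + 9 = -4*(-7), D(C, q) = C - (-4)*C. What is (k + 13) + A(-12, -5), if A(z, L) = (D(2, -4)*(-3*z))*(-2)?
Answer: -688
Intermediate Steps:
D(C, q) = 5*C (D(C, q) = C + 4*C = 5*C)
A(z, L) = 60*z (A(z, L) = ((5*2)*(-3*z))*(-2) = (10*(-3*z))*(-2) = -30*z*(-2) = 60*z)
k = 19 (k = -9 - 4*(-7) = -9 + 28 = 19)
(k + 13) + A(-12, -5) = (19 + 13) + 60*(-12) = 32 - 720 = -688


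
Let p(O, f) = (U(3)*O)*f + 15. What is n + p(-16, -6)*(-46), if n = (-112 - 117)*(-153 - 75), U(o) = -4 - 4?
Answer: 86850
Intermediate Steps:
U(o) = -8
n = 52212 (n = -229*(-228) = 52212)
p(O, f) = 15 - 8*O*f (p(O, f) = (-8*O)*f + 15 = -8*O*f + 15 = 15 - 8*O*f)
n + p(-16, -6)*(-46) = 52212 + (15 - 8*(-16)*(-6))*(-46) = 52212 + (15 - 768)*(-46) = 52212 - 753*(-46) = 52212 + 34638 = 86850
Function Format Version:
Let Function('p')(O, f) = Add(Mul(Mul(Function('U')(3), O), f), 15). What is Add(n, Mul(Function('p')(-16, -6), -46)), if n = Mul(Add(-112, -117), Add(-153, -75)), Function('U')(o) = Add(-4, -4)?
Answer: 86850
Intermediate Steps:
Function('U')(o) = -8
n = 52212 (n = Mul(-229, -228) = 52212)
Function('p')(O, f) = Add(15, Mul(-8, O, f)) (Function('p')(O, f) = Add(Mul(Mul(-8, O), f), 15) = Add(Mul(-8, O, f), 15) = Add(15, Mul(-8, O, f)))
Add(n, Mul(Function('p')(-16, -6), -46)) = Add(52212, Mul(Add(15, Mul(-8, -16, -6)), -46)) = Add(52212, Mul(Add(15, -768), -46)) = Add(52212, Mul(-753, -46)) = Add(52212, 34638) = 86850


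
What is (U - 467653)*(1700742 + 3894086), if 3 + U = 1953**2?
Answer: 18723388427884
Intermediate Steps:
U = 3814206 (U = -3 + 1953**2 = -3 + 3814209 = 3814206)
(U - 467653)*(1700742 + 3894086) = (3814206 - 467653)*(1700742 + 3894086) = 3346553*5594828 = 18723388427884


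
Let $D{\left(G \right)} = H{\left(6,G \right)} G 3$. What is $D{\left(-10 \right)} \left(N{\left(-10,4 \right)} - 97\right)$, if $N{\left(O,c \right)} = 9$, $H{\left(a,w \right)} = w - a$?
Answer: $-42240$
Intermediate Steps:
$D{\left(G \right)} = 3 G \left(-6 + G\right)$ ($D{\left(G \right)} = \left(G - 6\right) G 3 = \left(-6 + G\right) G 3 = G \left(-6 + G\right) 3 = 3 G \left(-6 + G\right)$)
$D{\left(-10 \right)} \left(N{\left(-10,4 \right)} - 97\right) = 3 \left(-10\right) \left(-6 - 10\right) \left(9 - 97\right) = 3 \left(-10\right) \left(-16\right) \left(-88\right) = 480 \left(-88\right) = -42240$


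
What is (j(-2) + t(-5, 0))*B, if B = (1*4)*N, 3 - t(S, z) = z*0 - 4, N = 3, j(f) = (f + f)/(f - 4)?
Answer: 92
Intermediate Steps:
j(f) = 2*f/(-4 + f) (j(f) = (2*f)/(-4 + f) = 2*f/(-4 + f))
t(S, z) = 7 (t(S, z) = 3 - (z*0 - 4) = 3 - (0 - 4) = 3 - 1*(-4) = 3 + 4 = 7)
B = 12 (B = (1*4)*3 = 4*3 = 12)
(j(-2) + t(-5, 0))*B = (2*(-2)/(-4 - 2) + 7)*12 = (2*(-2)/(-6) + 7)*12 = (2*(-2)*(-⅙) + 7)*12 = (⅔ + 7)*12 = (23/3)*12 = 92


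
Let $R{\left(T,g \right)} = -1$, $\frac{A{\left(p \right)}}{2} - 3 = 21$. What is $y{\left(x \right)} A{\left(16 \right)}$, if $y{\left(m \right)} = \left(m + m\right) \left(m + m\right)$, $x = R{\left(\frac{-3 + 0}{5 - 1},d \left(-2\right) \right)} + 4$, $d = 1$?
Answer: $1728$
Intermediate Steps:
$A{\left(p \right)} = 48$ ($A{\left(p \right)} = 6 + 2 \cdot 21 = 6 + 42 = 48$)
$x = 3$ ($x = -1 + 4 = 3$)
$y{\left(m \right)} = 4 m^{2}$ ($y{\left(m \right)} = 2 m 2 m = 4 m^{2}$)
$y{\left(x \right)} A{\left(16 \right)} = 4 \cdot 3^{2} \cdot 48 = 4 \cdot 9 \cdot 48 = 36 \cdot 48 = 1728$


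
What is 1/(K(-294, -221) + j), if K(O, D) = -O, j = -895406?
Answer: -1/895112 ≈ -1.1172e-6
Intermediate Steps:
1/(K(-294, -221) + j) = 1/(-1*(-294) - 895406) = 1/(294 - 895406) = 1/(-895112) = -1/895112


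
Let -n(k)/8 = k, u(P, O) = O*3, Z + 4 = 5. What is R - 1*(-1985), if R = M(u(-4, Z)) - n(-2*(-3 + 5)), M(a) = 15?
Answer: 1968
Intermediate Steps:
Z = 1 (Z = -4 + 5 = 1)
u(P, O) = 3*O
n(k) = -8*k
R = -17 (R = 15 - (-8)*(-2*(-3 + 5)) = 15 - (-8)*(-2*2) = 15 - (-8)*(-4) = 15 - 1*32 = 15 - 32 = -17)
R - 1*(-1985) = -17 - 1*(-1985) = -17 + 1985 = 1968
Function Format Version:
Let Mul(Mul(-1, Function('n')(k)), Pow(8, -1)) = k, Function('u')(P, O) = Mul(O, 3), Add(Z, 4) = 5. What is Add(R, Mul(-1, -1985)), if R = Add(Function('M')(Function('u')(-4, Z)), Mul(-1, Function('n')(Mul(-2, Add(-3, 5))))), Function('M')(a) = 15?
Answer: 1968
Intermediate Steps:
Z = 1 (Z = Add(-4, 5) = 1)
Function('u')(P, O) = Mul(3, O)
Function('n')(k) = Mul(-8, k)
R = -17 (R = Add(15, Mul(-1, Mul(-8, Mul(-2, Add(-3, 5))))) = Add(15, Mul(-1, Mul(-8, Mul(-2, 2)))) = Add(15, Mul(-1, Mul(-8, -4))) = Add(15, Mul(-1, 32)) = Add(15, -32) = -17)
Add(R, Mul(-1, -1985)) = Add(-17, Mul(-1, -1985)) = Add(-17, 1985) = 1968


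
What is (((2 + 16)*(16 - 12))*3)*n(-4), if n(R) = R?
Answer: -864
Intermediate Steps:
(((2 + 16)*(16 - 12))*3)*n(-4) = (((2 + 16)*(16 - 12))*3)*(-4) = ((18*4)*3)*(-4) = (72*3)*(-4) = 216*(-4) = -864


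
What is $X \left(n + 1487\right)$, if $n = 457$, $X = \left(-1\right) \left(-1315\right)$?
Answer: $2556360$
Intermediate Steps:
$X = 1315$
$X \left(n + 1487\right) = 1315 \left(457 + 1487\right) = 1315 \cdot 1944 = 2556360$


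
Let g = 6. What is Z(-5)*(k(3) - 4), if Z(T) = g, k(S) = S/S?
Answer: -18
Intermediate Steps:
k(S) = 1
Z(T) = 6
Z(-5)*(k(3) - 4) = 6*(1 - 4) = 6*(-3) = -18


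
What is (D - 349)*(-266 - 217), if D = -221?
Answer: 275310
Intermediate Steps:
(D - 349)*(-266 - 217) = (-221 - 349)*(-266 - 217) = -570*(-483) = 275310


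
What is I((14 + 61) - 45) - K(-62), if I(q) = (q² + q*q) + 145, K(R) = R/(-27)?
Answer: 52453/27 ≈ 1942.7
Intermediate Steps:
K(R) = -R/27 (K(R) = R*(-1/27) = -R/27)
I(q) = 145 + 2*q² (I(q) = (q² + q²) + 145 = 2*q² + 145 = 145 + 2*q²)
I((14 + 61) - 45) - K(-62) = (145 + 2*((14 + 61) - 45)²) - (-1)*(-62)/27 = (145 + 2*(75 - 45)²) - 1*62/27 = (145 + 2*30²) - 62/27 = (145 + 2*900) - 62/27 = (145 + 1800) - 62/27 = 1945 - 62/27 = 52453/27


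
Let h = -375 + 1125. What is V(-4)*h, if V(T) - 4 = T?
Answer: 0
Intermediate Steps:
V(T) = 4 + T
h = 750
V(-4)*h = (4 - 4)*750 = 0*750 = 0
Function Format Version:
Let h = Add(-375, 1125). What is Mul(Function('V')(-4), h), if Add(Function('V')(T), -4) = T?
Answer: 0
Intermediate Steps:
Function('V')(T) = Add(4, T)
h = 750
Mul(Function('V')(-4), h) = Mul(Add(4, -4), 750) = Mul(0, 750) = 0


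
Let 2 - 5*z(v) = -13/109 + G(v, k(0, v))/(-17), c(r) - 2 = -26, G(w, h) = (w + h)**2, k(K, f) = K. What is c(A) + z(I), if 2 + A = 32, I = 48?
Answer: 32703/9265 ≈ 3.5297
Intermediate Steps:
G(w, h) = (h + w)**2
A = 30 (A = -2 + 32 = 30)
c(r) = -24 (c(r) = 2 - 26 = -24)
z(v) = 231/545 + v**2/85 (z(v) = 2/5 - (-13/109 + (0 + v)**2/(-17))/5 = 2/5 - (-13*1/109 + v**2*(-1/17))/5 = 2/5 - (-13/109 - v**2/17)/5 = 2/5 + (13/545 + v**2/85) = 231/545 + v**2/85)
c(A) + z(I) = -24 + (231/545 + (1/85)*48**2) = -24 + (231/545 + (1/85)*2304) = -24 + (231/545 + 2304/85) = -24 + 255063/9265 = 32703/9265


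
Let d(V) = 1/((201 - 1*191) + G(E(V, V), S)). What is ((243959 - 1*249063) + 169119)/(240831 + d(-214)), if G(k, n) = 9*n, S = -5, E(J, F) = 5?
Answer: 5740525/8429084 ≈ 0.68104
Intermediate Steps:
d(V) = -1/35 (d(V) = 1/((201 - 1*191) + 9*(-5)) = 1/((201 - 191) - 45) = 1/(10 - 45) = 1/(-35) = -1/35)
((243959 - 1*249063) + 169119)/(240831 + d(-214)) = ((243959 - 1*249063) + 169119)/(240831 - 1/35) = ((243959 - 249063) + 169119)/(8429084/35) = (-5104 + 169119)*(35/8429084) = 164015*(35/8429084) = 5740525/8429084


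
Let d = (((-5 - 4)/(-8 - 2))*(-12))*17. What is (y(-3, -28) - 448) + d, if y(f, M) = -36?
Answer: -3338/5 ≈ -667.60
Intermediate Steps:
d = -918/5 (d = (-9/(-10)*(-12))*17 = (-9*(-⅒)*(-12))*17 = ((9/10)*(-12))*17 = -54/5*17 = -918/5 ≈ -183.60)
(y(-3, -28) - 448) + d = (-36 - 448) - 918/5 = -484 - 918/5 = -3338/5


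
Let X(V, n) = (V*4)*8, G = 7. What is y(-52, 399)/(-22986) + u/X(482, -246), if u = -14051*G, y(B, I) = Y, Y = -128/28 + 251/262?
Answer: -345522278735/54184928448 ≈ -6.3767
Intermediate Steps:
X(V, n) = 32*V (X(V, n) = (4*V)*8 = 32*V)
Y = -6627/1834 (Y = -128*1/28 + 251*(1/262) = -32/7 + 251/262 = -6627/1834 ≈ -3.6134)
y(B, I) = -6627/1834
u = -98357 (u = -14051*7 = -98357)
y(-52, 399)/(-22986) + u/X(482, -246) = -6627/1834/(-22986) - 98357/(32*482) = -6627/1834*(-1/22986) - 98357/15424 = 2209/14052108 - 98357*1/15424 = 2209/14052108 - 98357/15424 = -345522278735/54184928448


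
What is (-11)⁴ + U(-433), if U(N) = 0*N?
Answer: 14641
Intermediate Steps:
U(N) = 0
(-11)⁴ + U(-433) = (-11)⁴ + 0 = 14641 + 0 = 14641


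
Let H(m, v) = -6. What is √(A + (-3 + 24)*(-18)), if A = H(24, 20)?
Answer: 8*I*√6 ≈ 19.596*I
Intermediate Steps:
A = -6
√(A + (-3 + 24)*(-18)) = √(-6 + (-3 + 24)*(-18)) = √(-6 + 21*(-18)) = √(-6 - 378) = √(-384) = 8*I*√6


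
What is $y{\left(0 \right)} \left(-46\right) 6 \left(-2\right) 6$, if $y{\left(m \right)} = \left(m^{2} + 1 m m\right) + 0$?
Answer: $0$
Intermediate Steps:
$y{\left(m \right)} = 2 m^{2}$ ($y{\left(m \right)} = \left(m^{2} + m m\right) + 0 = \left(m^{2} + m^{2}\right) + 0 = 2 m^{2} + 0 = 2 m^{2}$)
$y{\left(0 \right)} \left(-46\right) 6 \left(-2\right) 6 = 2 \cdot 0^{2} \left(-46\right) 6 \left(-2\right) 6 = 2 \cdot 0 \left(-46\right) \left(\left(-12\right) 6\right) = 0 \left(-46\right) \left(-72\right) = 0 \left(-72\right) = 0$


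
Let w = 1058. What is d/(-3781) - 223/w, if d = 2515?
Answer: -3504033/4000298 ≈ -0.87594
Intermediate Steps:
d/(-3781) - 223/w = 2515/(-3781) - 223/1058 = 2515*(-1/3781) - 223*1/1058 = -2515/3781 - 223/1058 = -3504033/4000298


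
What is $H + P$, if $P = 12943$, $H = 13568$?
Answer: $26511$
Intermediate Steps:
$H + P = 13568 + 12943 = 26511$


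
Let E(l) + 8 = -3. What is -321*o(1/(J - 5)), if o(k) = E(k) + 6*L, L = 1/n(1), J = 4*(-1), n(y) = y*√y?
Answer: 1605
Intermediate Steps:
E(l) = -11 (E(l) = -8 - 3 = -11)
n(y) = y^(3/2)
J = -4
L = 1 (L = 1/1^(3/2) = 1/1 = 1*1 = 1)
o(k) = -5 (o(k) = -11 + 6*1 = -11 + 6 = -5)
-321*o(1/(J - 5)) = -321*(-5) = 1605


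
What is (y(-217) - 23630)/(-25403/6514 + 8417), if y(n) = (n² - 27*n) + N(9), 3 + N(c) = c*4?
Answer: 191192414/54802935 ≈ 3.4887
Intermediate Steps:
N(c) = -3 + 4*c (N(c) = -3 + c*4 = -3 + 4*c)
y(n) = 33 + n² - 27*n (y(n) = (n² - 27*n) + (-3 + 4*9) = (n² - 27*n) + (-3 + 36) = (n² - 27*n) + 33 = 33 + n² - 27*n)
(y(-217) - 23630)/(-25403/6514 + 8417) = ((33 + (-217)² - 27*(-217)) - 23630)/(-25403/6514 + 8417) = ((33 + 47089 + 5859) - 23630)/(-25403*1/6514 + 8417) = (52981 - 23630)/(-25403/6514 + 8417) = 29351/(54802935/6514) = 29351*(6514/54802935) = 191192414/54802935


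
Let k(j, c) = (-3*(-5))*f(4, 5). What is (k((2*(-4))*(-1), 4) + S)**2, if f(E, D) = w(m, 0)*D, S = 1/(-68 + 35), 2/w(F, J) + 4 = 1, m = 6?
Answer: 2725801/1089 ≈ 2503.0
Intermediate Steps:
w(F, J) = -2/3 (w(F, J) = 2/(-4 + 1) = 2/(-3) = 2*(-1/3) = -2/3)
S = -1/33 (S = 1/(-33) = -1/33 ≈ -0.030303)
f(E, D) = -2*D/3
k(j, c) = -50 (k(j, c) = (-3*(-5))*(-2/3*5) = 15*(-10/3) = -50)
(k((2*(-4))*(-1), 4) + S)**2 = (-50 - 1/33)**2 = (-1651/33)**2 = 2725801/1089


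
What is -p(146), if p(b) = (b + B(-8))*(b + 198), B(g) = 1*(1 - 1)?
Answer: -50224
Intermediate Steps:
B(g) = 0 (B(g) = 1*0 = 0)
p(b) = b*(198 + b) (p(b) = (b + 0)*(b + 198) = b*(198 + b))
-p(146) = -146*(198 + 146) = -146*344 = -1*50224 = -50224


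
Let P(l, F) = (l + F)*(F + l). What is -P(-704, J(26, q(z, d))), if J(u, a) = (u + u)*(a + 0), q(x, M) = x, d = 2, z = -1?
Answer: -571536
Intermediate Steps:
J(u, a) = 2*a*u (J(u, a) = (2*u)*a = 2*a*u)
P(l, F) = (F + l)² (P(l, F) = (F + l)*(F + l) = (F + l)²)
-P(-704, J(26, q(z, d))) = -(2*(-1)*26 - 704)² = -(-52 - 704)² = -1*(-756)² = -1*571536 = -571536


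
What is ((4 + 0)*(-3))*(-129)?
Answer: 1548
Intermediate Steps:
((4 + 0)*(-3))*(-129) = (4*(-3))*(-129) = -12*(-129) = 1548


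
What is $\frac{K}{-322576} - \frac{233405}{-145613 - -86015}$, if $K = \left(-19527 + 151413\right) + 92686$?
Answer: $\frac{7738351153}{2403110556} \approx 3.2201$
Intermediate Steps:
$K = 224572$ ($K = 131886 + 92686 = 224572$)
$\frac{K}{-322576} - \frac{233405}{-145613 - -86015} = \frac{224572}{-322576} - \frac{233405}{-145613 - -86015} = 224572 \left(- \frac{1}{322576}\right) - \frac{233405}{-145613 + 86015} = - \frac{56143}{80644} - \frac{233405}{-59598} = - \frac{56143}{80644} - - \frac{233405}{59598} = - \frac{56143}{80644} + \frac{233405}{59598} = \frac{7738351153}{2403110556}$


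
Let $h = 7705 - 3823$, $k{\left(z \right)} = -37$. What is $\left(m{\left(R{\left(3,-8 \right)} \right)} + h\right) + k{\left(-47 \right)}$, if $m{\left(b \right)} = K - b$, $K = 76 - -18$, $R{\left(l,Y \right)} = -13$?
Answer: $3952$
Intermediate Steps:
$K = 94$ ($K = 76 + 18 = 94$)
$h = 3882$
$m{\left(b \right)} = 94 - b$
$\left(m{\left(R{\left(3,-8 \right)} \right)} + h\right) + k{\left(-47 \right)} = \left(\left(94 - -13\right) + 3882\right) - 37 = \left(\left(94 + 13\right) + 3882\right) - 37 = \left(107 + 3882\right) - 37 = 3989 - 37 = 3952$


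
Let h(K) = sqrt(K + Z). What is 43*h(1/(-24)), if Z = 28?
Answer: 43*sqrt(4026)/12 ≈ 227.37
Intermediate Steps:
h(K) = sqrt(28 + K) (h(K) = sqrt(K + 28) = sqrt(28 + K))
43*h(1/(-24)) = 43*sqrt(28 + 1/(-24)) = 43*sqrt(28 - 1/24) = 43*sqrt(671/24) = 43*(sqrt(4026)/12) = 43*sqrt(4026)/12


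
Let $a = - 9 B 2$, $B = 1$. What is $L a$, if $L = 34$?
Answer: $-612$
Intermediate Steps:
$a = -18$ ($a = \left(-9\right) 1 \cdot 2 = \left(-9\right) 2 = -18$)
$L a = 34 \left(-18\right) = -612$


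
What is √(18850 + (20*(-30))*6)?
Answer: 5*√610 ≈ 123.49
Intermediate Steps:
√(18850 + (20*(-30))*6) = √(18850 - 600*6) = √(18850 - 3600) = √15250 = 5*√610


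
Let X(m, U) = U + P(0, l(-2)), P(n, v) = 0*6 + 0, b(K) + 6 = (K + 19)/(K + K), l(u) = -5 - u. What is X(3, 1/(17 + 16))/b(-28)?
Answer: -56/10791 ≈ -0.0051895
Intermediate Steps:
b(K) = -6 + (19 + K)/(2*K) (b(K) = -6 + (K + 19)/(K + K) = -6 + (19 + K)/((2*K)) = -6 + (19 + K)*(1/(2*K)) = -6 + (19 + K)/(2*K))
P(n, v) = 0 (P(n, v) = 0 + 0 = 0)
X(m, U) = U (X(m, U) = U + 0 = U)
X(3, 1/(17 + 16))/b(-28) = 1/((17 + 16)*(((1/2)*(19 - 11*(-28))/(-28)))) = 1/(33*(((1/2)*(-1/28)*(19 + 308)))) = 1/(33*(((1/2)*(-1/28)*327))) = 1/(33*(-327/56)) = (1/33)*(-56/327) = -56/10791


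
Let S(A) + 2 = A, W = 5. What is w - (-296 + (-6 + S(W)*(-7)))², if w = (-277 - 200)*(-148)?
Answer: -33733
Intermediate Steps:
S(A) = -2 + A
w = 70596 (w = -477*(-148) = 70596)
w - (-296 + (-6 + S(W)*(-7)))² = 70596 - (-296 + (-6 + (-2 + 5)*(-7)))² = 70596 - (-296 + (-6 + 3*(-7)))² = 70596 - (-296 + (-6 - 21))² = 70596 - (-296 - 27)² = 70596 - 1*(-323)² = 70596 - 1*104329 = 70596 - 104329 = -33733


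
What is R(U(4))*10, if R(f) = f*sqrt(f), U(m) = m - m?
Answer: 0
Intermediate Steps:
U(m) = 0
R(f) = f**(3/2)
R(U(4))*10 = 0**(3/2)*10 = 0*10 = 0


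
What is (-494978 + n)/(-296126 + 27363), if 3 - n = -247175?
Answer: 247800/268763 ≈ 0.92200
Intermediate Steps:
n = 247178 (n = 3 - 1*(-247175) = 3 + 247175 = 247178)
(-494978 + n)/(-296126 + 27363) = (-494978 + 247178)/(-296126 + 27363) = -247800/(-268763) = -247800*(-1/268763) = 247800/268763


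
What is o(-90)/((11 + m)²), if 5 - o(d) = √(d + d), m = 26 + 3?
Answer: 1/320 - 3*I*√5/800 ≈ 0.003125 - 0.0083853*I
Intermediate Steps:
m = 29
o(d) = 5 - √2*√d (o(d) = 5 - √(d + d) = 5 - √(2*d) = 5 - √2*√d)
o(-90)/((11 + m)²) = (5 - √2*√(-90))/((11 + 29)²) = (5 - √2*3*I*√10)/(40²) = (5 - 6*I*√5)/1600 = (5 - 6*I*√5)*(1/1600) = 1/320 - 3*I*√5/800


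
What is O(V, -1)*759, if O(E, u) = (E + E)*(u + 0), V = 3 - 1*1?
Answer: -3036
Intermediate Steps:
V = 2 (V = 3 - 1 = 2)
O(E, u) = 2*E*u (O(E, u) = (2*E)*u = 2*E*u)
O(V, -1)*759 = (2*2*(-1))*759 = -4*759 = -3036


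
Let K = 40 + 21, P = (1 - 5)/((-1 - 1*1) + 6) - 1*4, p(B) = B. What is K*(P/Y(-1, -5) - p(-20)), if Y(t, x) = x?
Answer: 1281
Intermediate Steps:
P = -5 (P = -4/((-1 - 1) + 6) - 4 = -4/(-2 + 6) - 4 = -4/4 - 4 = -4*¼ - 4 = -1 - 4 = -5)
K = 61
K*(P/Y(-1, -5) - p(-20)) = 61*(-5/(-5) - 1*(-20)) = 61*(-5*(-⅕) + 20) = 61*(1 + 20) = 61*21 = 1281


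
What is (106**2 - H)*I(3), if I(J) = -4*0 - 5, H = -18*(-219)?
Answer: -36470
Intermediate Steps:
H = 3942
I(J) = -5 (I(J) = 0 - 5 = -5)
(106**2 - H)*I(3) = (106**2 - 1*3942)*(-5) = (11236 - 3942)*(-5) = 7294*(-5) = -36470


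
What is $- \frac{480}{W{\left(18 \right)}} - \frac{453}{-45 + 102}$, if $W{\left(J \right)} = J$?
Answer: $- \frac{1973}{57} \approx -34.614$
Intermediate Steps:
$- \frac{480}{W{\left(18 \right)}} - \frac{453}{-45 + 102} = - \frac{480}{18} - \frac{453}{-45 + 102} = \left(-480\right) \frac{1}{18} - \frac{453}{57} = - \frac{80}{3} - \frac{151}{19} = - \frac{1973}{57}$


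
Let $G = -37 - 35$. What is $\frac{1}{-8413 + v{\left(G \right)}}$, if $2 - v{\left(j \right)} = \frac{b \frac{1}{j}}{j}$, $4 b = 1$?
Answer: $- \frac{20736}{174410497} \approx -0.00011889$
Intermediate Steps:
$G = -72$ ($G = -37 - 35 = -72$)
$b = \frac{1}{4}$ ($b = \frac{1}{4} \cdot 1 = \frac{1}{4} \approx 0.25$)
$v{\left(j \right)} = 2 - \frac{1}{4 j^{2}}$ ($v{\left(j \right)} = 2 - \frac{\frac{1}{4} \frac{1}{j}}{j} = 2 - \frac{1}{4 j^{2}}$)
$\frac{1}{-8413 + v{\left(G \right)}} = \frac{1}{-8413 + \left(2 - \frac{1}{4 \cdot 5184}\right)} = \frac{1}{-8413 + \left(2 - \frac{1}{20736}\right)} = \frac{1}{-8413 + \frac{41471}{20736}} = \frac{1}{- \frac{174410497}{20736}} = - \frac{20736}{174410497}$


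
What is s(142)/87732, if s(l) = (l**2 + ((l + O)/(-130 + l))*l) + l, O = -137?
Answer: 122191/526392 ≈ 0.23213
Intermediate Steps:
s(l) = l + l**2 + l*(-137 + l)/(-130 + l) (s(l) = (l**2 + ((l - 137)/(-130 + l))*l) + l = (l**2 + ((-137 + l)/(-130 + l))*l) + l = (l**2 + l*(-137 + l)/(-130 + l)) + l = l + l**2 + l*(-137 + l)/(-130 + l))
s(142)/87732 = (142*(-267 + 142**2 - 128*142)/(-130 + 142))/87732 = (142*(-267 + 20164 - 18176)/12)*(1/87732) = (142*(1/12)*1721)*(1/87732) = (122191/6)*(1/87732) = 122191/526392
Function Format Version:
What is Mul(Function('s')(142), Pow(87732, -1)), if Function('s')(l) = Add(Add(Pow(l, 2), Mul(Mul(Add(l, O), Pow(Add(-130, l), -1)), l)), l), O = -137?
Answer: Rational(122191, 526392) ≈ 0.23213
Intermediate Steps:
Function('s')(l) = Add(l, Pow(l, 2), Mul(l, Pow(Add(-130, l), -1), Add(-137, l))) (Function('s')(l) = Add(Add(Pow(l, 2), Mul(Mul(Add(l, -137), Pow(Add(-130, l), -1)), l)), l) = Add(Add(Pow(l, 2), Mul(Mul(Add(-137, l), Pow(Add(-130, l), -1)), l)), l) = Add(Add(Pow(l, 2), Mul(Mul(Pow(Add(-130, l), -1), Add(-137, l)), l)), l) = Add(Add(Pow(l, 2), Mul(l, Pow(Add(-130, l), -1), Add(-137, l))), l) = Add(l, Pow(l, 2), Mul(l, Pow(Add(-130, l), -1), Add(-137, l))))
Mul(Function('s')(142), Pow(87732, -1)) = Mul(Mul(142, Pow(Add(-130, 142), -1), Add(-267, Pow(142, 2), Mul(-128, 142))), Pow(87732, -1)) = Mul(Mul(142, Pow(12, -1), Add(-267, 20164, -18176)), Rational(1, 87732)) = Mul(Mul(142, Rational(1, 12), 1721), Rational(1, 87732)) = Mul(Rational(122191, 6), Rational(1, 87732)) = Rational(122191, 526392)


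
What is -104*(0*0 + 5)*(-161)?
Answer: 83720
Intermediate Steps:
-104*(0*0 + 5)*(-161) = -104*(0 + 5)*(-161) = -104*5*(-161) = -520*(-161) = 83720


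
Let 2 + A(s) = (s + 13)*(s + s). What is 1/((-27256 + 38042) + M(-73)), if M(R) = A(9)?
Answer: 1/11180 ≈ 8.9445e-5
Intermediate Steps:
A(s) = -2 + 2*s*(13 + s) (A(s) = -2 + (s + 13)*(s + s) = -2 + (13 + s)*(2*s) = -2 + 2*s*(13 + s))
M(R) = 394 (M(R) = -2 + 2*9² + 26*9 = -2 + 2*81 + 234 = -2 + 162 + 234 = 394)
1/((-27256 + 38042) + M(-73)) = 1/((-27256 + 38042) + 394) = 1/(10786 + 394) = 1/11180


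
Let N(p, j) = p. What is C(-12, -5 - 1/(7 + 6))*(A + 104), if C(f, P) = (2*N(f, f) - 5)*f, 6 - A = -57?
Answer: 58116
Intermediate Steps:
A = 63 (A = 6 - 1*(-57) = 6 + 57 = 63)
C(f, P) = f*(-5 + 2*f) (C(f, P) = (2*f - 5)*f = (-5 + 2*f)*f = f*(-5 + 2*f))
C(-12, -5 - 1/(7 + 6))*(A + 104) = (-12*(-5 + 2*(-12)))*(63 + 104) = -12*(-5 - 24)*167 = -12*(-29)*167 = 348*167 = 58116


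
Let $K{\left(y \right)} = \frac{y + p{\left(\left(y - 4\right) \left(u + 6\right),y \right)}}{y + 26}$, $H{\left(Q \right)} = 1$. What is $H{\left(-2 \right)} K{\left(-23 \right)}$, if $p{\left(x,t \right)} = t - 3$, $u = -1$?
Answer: $- \frac{49}{3} \approx -16.333$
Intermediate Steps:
$p{\left(x,t \right)} = -3 + t$
$K{\left(y \right)} = \frac{-3 + 2 y}{26 + y}$ ($K{\left(y \right)} = \frac{y + \left(-3 + y\right)}{y + 26} = \frac{-3 + 2 y}{26 + y}$)
$H{\left(-2 \right)} K{\left(-23 \right)} = 1 \frac{-3 + 2 \left(-23\right)}{26 - 23} = 1 \frac{-3 - 46}{3} = 1 \cdot \frac{1}{3} \left(-49\right) = 1 \left(- \frac{49}{3}\right) = - \frac{49}{3}$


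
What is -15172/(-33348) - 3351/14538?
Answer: 9068449/40401102 ≈ 0.22446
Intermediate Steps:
-15172/(-33348) - 3351/14538 = -15172*(-1/33348) - 3351*1/14538 = 3793/8337 - 1117/4846 = 9068449/40401102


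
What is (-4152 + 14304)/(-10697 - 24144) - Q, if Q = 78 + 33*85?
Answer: -100456755/34841 ≈ -2883.3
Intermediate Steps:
Q = 2883 (Q = 78 + 2805 = 2883)
(-4152 + 14304)/(-10697 - 24144) - Q = (-4152 + 14304)/(-10697 - 24144) - 1*2883 = 10152/(-34841) - 2883 = 10152*(-1/34841) - 2883 = -10152/34841 - 2883 = -100456755/34841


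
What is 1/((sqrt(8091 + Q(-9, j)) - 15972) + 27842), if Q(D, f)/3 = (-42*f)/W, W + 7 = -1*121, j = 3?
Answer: 759680/9016883587 - 24*sqrt(57557)/9016883587 ≈ 8.3612e-5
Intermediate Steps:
W = -128 (W = -7 - 1*121 = -7 - 121 = -128)
Q(D, f) = 63*f/64 (Q(D, f) = 3*(-42*f/(-128)) = 3*(-42*f*(-1/128)) = 3*(21*f/64) = 63*f/64)
1/((sqrt(8091 + Q(-9, j)) - 15972) + 27842) = 1/((sqrt(8091 + (63/64)*3) - 15972) + 27842) = 1/((sqrt(8091 + 189/64) - 15972) + 27842) = 1/((sqrt(518013/64) - 15972) + 27842) = 1/((3*sqrt(57557)/8 - 15972) + 27842) = 1/((-15972 + 3*sqrt(57557)/8) + 27842) = 1/(11870 + 3*sqrt(57557)/8)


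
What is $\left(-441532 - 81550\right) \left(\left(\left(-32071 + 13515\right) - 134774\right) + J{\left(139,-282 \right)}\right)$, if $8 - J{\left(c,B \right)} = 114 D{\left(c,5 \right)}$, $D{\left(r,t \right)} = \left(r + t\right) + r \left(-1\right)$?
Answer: $80498135144$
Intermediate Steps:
$D{\left(r,t \right)} = t$ ($D{\left(r,t \right)} = \left(r + t\right) - r = t$)
$J{\left(c,B \right)} = -562$ ($J{\left(c,B \right)} = 8 - 114 \cdot 5 = 8 - 570 = -562$)
$\left(-441532 - 81550\right) \left(\left(\left(-32071 + 13515\right) - 134774\right) + J{\left(139,-282 \right)}\right) = \left(-441532 - 81550\right) \left(\left(\left(-32071 + 13515\right) - 134774\right) - 562\right) = - 523082 \left(\left(-18556 - 134774\right) - 562\right) = - 523082 \left(-153330 - 562\right) = \left(-523082\right) \left(-153892\right) = 80498135144$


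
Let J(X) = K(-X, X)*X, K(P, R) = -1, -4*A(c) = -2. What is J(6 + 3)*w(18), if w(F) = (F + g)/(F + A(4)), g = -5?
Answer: -234/37 ≈ -6.3243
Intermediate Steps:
A(c) = 1/2 (A(c) = -1/4*(-2) = 1/2)
w(F) = (-5 + F)/(1/2 + F) (w(F) = (F - 5)/(F + 1/2) = (-5 + F)/(1/2 + F))
J(X) = -X
J(6 + 3)*w(18) = (-(6 + 3))*(2*(-5 + 18)/(1 + 2*18)) = (-1*9)*(2*13/(1 + 36)) = -18*13/37 = -9*26/37 = -234/37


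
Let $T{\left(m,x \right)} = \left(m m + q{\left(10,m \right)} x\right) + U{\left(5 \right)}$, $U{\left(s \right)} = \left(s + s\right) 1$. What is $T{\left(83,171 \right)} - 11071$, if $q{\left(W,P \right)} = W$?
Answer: $-2462$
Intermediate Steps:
$U{\left(s \right)} = 2 s$ ($U{\left(s \right)} = 2 s 1 = 2 s$)
$T{\left(m,x \right)} = 10 + m^{2} + 10 x$ ($T{\left(m,x \right)} = \left(m m + 10 x\right) + 2 \cdot 5 = \left(m^{2} + 10 x\right) + 10 = 10 + m^{2} + 10 x$)
$T{\left(83,171 \right)} - 11071 = \left(10 + 83^{2} + 10 \cdot 171\right) - 11071 = \left(10 + 6889 + 1710\right) - 11071 = 8609 - 11071 = -2462$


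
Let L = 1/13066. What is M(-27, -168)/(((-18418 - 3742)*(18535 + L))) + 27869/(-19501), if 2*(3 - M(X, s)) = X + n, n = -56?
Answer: -149563775798182377/104655458420691760 ≈ -1.4291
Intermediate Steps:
L = 1/13066 ≈ 7.6534e-5
M(X, s) = 31 - X/2 (M(X, s) = 3 - (X - 56)/2 = 3 - (-56 + X)/2 = 3 + (28 - X/2) = 31 - X/2)
M(-27, -168)/(((-18418 - 3742)*(18535 + L))) + 27869/(-19501) = (31 - ½*(-27))/(((-18418 - 3742)*(18535 + 1/13066))) + 27869/(-19501) = (31 + 27/2)/((-22160*242178311/13066)) + 27869*(-1/19501) = 89/(2*(-2683335685880/6533)) - 27869/19501 = (89/2)*(-6533/2683335685880) - 27869/19501 = -581437/5366671371760 - 27869/19501 = -149563775798182377/104655458420691760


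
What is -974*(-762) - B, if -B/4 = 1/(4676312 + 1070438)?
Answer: 2132584444502/2873375 ≈ 7.4219e+5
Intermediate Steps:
B = -2/2873375 (B = -4/(4676312 + 1070438) = -4/5746750 = -4*1/5746750 = -2/2873375 ≈ -6.9605e-7)
-974*(-762) - B = -974*(-762) - 1*(-2/2873375) = 742188 + 2/2873375 = 2132584444502/2873375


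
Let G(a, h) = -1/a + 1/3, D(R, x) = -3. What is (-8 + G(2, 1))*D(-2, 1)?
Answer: 49/2 ≈ 24.500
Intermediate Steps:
G(a, h) = 1/3 - 1/a (G(a, h) = -1/a + 1*(1/3) = -1/a + 1/3 = 1/3 - 1/a)
(-8 + G(2, 1))*D(-2, 1) = (-8 + (1/3)*(-3 + 2)/2)*(-3) = (-8 + (1/3)*(1/2)*(-1))*(-3) = (-8 - 1/6)*(-3) = -49/6*(-3) = 49/2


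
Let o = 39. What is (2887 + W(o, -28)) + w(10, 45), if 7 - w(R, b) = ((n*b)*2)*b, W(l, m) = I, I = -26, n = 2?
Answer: -5232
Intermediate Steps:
W(l, m) = -26
w(R, b) = 7 - 4*b² (w(R, b) = 7 - (2*b)*2*b = 7 - 4*b*b = 7 - 4*b²)
(2887 + W(o, -28)) + w(10, 45) = (2887 - 26) + (7 - 4*45²) = 2861 + (7 - 4*2025) = 2861 + (7 - 8100) = 2861 - 8093 = -5232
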